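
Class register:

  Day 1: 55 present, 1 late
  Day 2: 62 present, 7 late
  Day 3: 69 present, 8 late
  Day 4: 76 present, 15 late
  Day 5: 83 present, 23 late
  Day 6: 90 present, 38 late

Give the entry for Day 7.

97 present, 61 late

Present: 55, 62, 69, 76, 83, 90 → 97 (+7 each step).
Late: 1, 7, 8, 15, 23, 38 → 61 (each term is the sum of the two before it).
Combining the parts gives 97 present, 61 late.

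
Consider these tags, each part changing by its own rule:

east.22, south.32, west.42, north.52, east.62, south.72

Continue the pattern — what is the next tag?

Direction: east, south, west, north, east, south → west (repeats east → south → west → north).
Second component: +10 each step, so 22, 32, 42, 52, 62, 72 → 82.
Combining the parts gives west.82.

west.82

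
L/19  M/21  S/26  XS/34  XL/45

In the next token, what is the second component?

Second component goes 19, 21, 26, 34, 45 → 59 (differences are 2, 5, 8, … (increasing by 3 each time)).

59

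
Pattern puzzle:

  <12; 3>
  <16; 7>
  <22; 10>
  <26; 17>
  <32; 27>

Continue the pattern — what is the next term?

For the first slot, alternating steps +4, +6, +4, +6, …: 12, 16, 22, 26, 32 → 36.
Second slot: each term is the sum of the two before it; 3, 7, 10, 17, 27 → 44.
So the next term is <36; 44>.

<36; 44>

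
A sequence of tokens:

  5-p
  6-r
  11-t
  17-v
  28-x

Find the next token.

First component: 5, 6, 11, 17, 28 → 45 (each term is the sum of the two before it).
Letter — letters move forward 2 places in the alphabet: p, r, t, v, x → z.
Putting it together: 45-z.

45-z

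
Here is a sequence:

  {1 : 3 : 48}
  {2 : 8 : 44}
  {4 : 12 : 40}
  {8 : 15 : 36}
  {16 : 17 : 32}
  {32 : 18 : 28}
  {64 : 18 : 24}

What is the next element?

{128 : 17 : 20}

First entry: 1, 2, 4, 8, 16, 32, 64 → 128 (×2 each step).
Second entry — differences are 5, 4, 3, … (decreasing by 1 each time): 3, 8, 12, 15, 17, 18, 18 → 17.
Third entry: 48, 44, 40, 36, 32, 28, 24 → 20 (−4 each step).
Combining the parts gives {128 : 17 : 20}.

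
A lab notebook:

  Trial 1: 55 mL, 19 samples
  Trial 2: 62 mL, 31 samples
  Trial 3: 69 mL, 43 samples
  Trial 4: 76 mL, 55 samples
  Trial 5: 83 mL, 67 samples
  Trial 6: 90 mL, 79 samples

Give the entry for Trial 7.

ML — +7 each step: 55, 62, 69, 76, 83, 90 → 97.
Samples: +12 each step, so 19, 31, 43, 55, 67, 79 → 91.
So the next row is 97 mL, 91 samples.

97 mL, 91 samples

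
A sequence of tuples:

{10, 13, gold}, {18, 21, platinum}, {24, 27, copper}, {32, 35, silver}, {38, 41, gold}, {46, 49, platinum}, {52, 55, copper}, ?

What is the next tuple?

First value: 10, 18, 24, 32, 38, 46, 52 → 60 (alternating steps +8, +6, +8, +6, …).
Second value: always 3 more than the first value; 13, 21, 27, 35, 41, 49, 55 → 63.
Metal: repeats gold → platinum → copper → silver; gold, platinum, copper, silver, gold, platinum, copper → silver.
So the next tuple is {60, 63, silver}.

{60, 63, silver}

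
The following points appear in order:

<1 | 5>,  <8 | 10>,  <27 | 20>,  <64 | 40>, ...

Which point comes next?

First entry: perfect cubes: 1³, 2³, 3³, …, so 1, 8, 27, 64 → 125.
Second entry — ×2 each step: 5, 10, 20, 40 → 80.
Combining the parts gives <125 | 80>.

<125 | 80>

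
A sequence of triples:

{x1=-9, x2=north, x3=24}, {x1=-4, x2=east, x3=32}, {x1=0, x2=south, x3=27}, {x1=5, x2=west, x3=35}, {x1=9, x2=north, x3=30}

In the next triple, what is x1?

14

X1: alternating steps +5, +4, +5, +4, …, so -9, -4, 0, 5, 9 → 14.
For the x2, repeats north → east → south → west: north, east, south, west, north → east.
X3 — alternating steps +8, −5, +8, −5, …: 24, 32, 27, 35, 30 → 38.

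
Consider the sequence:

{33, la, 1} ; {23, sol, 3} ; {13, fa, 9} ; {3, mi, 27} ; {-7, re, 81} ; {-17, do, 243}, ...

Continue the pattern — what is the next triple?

{-27, ti, 729}

First coordinate: 33, 23, 13, 3, -7, -17 → -27 (−10 each step).
Note: runs backward through the solfège scale do→ti, so la, sol, fa, mi, re, do → ti.
Third coordinate — ×3 each step: 1, 3, 9, 27, 81, 243 → 729.
Putting it together: {-27, ti, 729}.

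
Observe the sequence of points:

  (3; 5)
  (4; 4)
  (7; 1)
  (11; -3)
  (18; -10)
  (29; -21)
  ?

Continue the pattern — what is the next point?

(47; -39)

First coordinate — each term is the sum of the two before it: 3, 4, 7, 11, 18, 29 → 47.
Second coordinate: together with the first coordinate always sums to 8; 5, 4, 1, -3, -10, -21 → -39.
Combining the parts gives (47; -39).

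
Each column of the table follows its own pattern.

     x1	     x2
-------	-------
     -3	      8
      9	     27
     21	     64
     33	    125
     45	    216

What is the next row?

Column x1: -3, 9, 21, 33, 45 → 57 (+12 each step).
For the column x2, perfect cubes: 2³, 3³, 4³, …: 8, 27, 64, 125, 216 → 343.
So the next row is 57  343.

57  343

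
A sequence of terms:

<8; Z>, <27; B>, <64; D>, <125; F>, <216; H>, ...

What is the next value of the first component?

343

First component: perfect cubes: 2³, 3³, 4³, …, so 8, 27, 64, 125, 216 → 343.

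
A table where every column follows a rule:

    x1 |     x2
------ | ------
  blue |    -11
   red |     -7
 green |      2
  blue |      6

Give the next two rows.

Column x1: repeats blue → red → green; blue, red, green, blue → red → green.
Column x2: -11, -7, 2, 6 → 15 → 19 (alternating steps +4, +9, +4, +9, …).
So the next two rows are red  15 and green  19.

red  15; green  19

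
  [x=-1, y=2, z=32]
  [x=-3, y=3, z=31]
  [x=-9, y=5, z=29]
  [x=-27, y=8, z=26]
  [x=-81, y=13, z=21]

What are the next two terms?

X: ×3 each step; -1, -3, -9, -27, -81 → -243 → -729.
Y: 2, 3, 5, 8, 13 → 21 → 34 (each term is the sum of the two before it).
Z: 32, 31, 29, 26, 21 → 13 → 0 (together with the y always sums to 34).
Putting the parts together: [x=-243, y=21, z=13] and then [x=-729, y=34, z=0].

[x=-243, y=21, z=13], [x=-729, y=34, z=0]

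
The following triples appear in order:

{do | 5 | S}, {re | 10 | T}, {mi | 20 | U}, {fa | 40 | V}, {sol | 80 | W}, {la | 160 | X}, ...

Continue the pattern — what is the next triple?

Note: runs through the solfège scale do→ti, so do, re, mi, fa, sol, la → ti.
Second value — ×2 each step: 5, 10, 20, 40, 80, 160 → 320.
Letter: S, T, U, V, W, X → Y (letters move forward 1 place in the alphabet).
So the next triple is {ti | 320 | Y}.

{ti | 320 | Y}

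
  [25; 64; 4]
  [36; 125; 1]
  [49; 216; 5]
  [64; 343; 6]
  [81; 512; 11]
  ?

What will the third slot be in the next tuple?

First slot: 25, 36, 49, 64, 81 → 100 (perfect squares: 5², 6², 7², …).
Second slot: perfect cubes: 4³, 5³, 6³, …; 64, 125, 216, 343, 512 → 729.
For the third slot, each term is the sum of the two before it: 4, 1, 5, 6, 11 → 17.

17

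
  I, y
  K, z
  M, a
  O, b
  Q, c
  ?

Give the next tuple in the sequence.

First letter: letters move forward 2 places in the alphabet, so I, K, M, O, Q → S.
Second letter: letters move forward 1 place in the alphabet, wrapping Z→A, so y, z, a, b, c → d.
Putting it together: S, d.

S, d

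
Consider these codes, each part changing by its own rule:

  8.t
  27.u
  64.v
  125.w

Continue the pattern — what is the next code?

216.x

First component goes 8, 27, 64, 125 → 216 (perfect cubes: 2³, 3³, 4³, …).
Letter: t, u, v, w → x (letters move forward 1 place in the alphabet).
So the next code is 216.x.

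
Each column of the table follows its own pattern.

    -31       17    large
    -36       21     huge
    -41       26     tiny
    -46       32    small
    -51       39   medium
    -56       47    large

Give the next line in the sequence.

First component — −5 each step: -31, -36, -41, -46, -51, -56 → -61.
Second component: differences are 4, 5, 6, … (increasing by 1 each time); 17, 21, 26, 32, 39, 47 → 56.
Size goes large, huge, tiny, small, medium, large → huge (repeats large → huge → tiny → small → medium).
Combining the parts gives -61  56  huge.

-61  56  huge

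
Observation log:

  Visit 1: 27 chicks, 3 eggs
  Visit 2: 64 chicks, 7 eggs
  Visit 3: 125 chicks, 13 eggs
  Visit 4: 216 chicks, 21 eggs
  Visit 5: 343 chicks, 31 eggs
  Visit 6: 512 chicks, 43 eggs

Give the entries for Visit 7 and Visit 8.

For the chicks, perfect cubes: 3³, 4³, 5³, …: 27, 64, 125, 216, 343, 512 → 729 → 1000.
Eggs: differences are 4, 6, 8, … (increasing by 2 each time), so 3, 7, 13, 21, 31, 43 → 57 → 73.
Putting the parts together: 729 chicks, 57 eggs and then 1000 chicks, 73 eggs.

729 chicks, 57 eggs; 1000 chicks, 73 eggs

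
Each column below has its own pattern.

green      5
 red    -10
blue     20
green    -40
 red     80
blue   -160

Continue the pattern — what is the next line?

Colour goes green, red, blue, green, red, blue → green (repeats green → red → blue).
Second component goes 5, -10, 20, -40, 80, -160 → 320 (×(-2) each step).
Combining the parts gives green  320.

green  320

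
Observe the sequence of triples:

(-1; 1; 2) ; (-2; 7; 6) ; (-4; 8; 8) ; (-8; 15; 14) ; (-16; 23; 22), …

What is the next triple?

(-32; 38; 36)

First slot goes -1, -2, -4, -8, -16 → -32 (×2 each step).
Second slot goes 1, 7, 8, 15, 23 → 38 (each term is the sum of the two before it).
Third slot: 2, 6, 8, 14, 22 → 36 (each term is the sum of the two before it).
So the next triple is (-32; 38; 36).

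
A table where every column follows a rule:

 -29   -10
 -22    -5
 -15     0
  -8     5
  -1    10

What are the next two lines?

6  15; 13  20

First component — +7 each step: -29, -22, -15, -8, -1 → 6 → 13.
Second component goes -10, -5, 0, 5, 10 → 15 → 20 (+5 each step).
So the next two lines are 6  15 and 13  20.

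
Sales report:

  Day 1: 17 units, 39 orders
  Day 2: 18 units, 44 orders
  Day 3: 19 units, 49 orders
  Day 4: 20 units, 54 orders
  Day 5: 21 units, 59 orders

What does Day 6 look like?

Units goes 17, 18, 19, 20, 21 → 22 (+1 each step).
Orders — +5 each step: 39, 44, 49, 54, 59 → 64.
Putting it together: 22 units, 64 orders.

22 units, 64 orders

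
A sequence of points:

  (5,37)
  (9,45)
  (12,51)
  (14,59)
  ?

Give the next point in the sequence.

First component: differences are 4, 3, 2, … (decreasing by 1 each time); 5, 9, 12, 14 → 15.
Second component: 37, 45, 51, 59 → 65 (alternating steps +8, +6, +8, +6, …).
Combining the parts gives (15,65).

(15,65)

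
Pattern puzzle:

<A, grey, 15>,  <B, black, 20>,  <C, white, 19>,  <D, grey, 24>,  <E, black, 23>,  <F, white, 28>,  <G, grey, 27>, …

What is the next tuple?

Letter goes A, B, C, D, E, F, G → H (letters move forward 1 place in the alphabet).
Shade — repeats grey → black → white: grey, black, white, grey, black, white, grey → black.
Third slot goes 15, 20, 19, 24, 23, 28, 27 → 32 (alternating steps +5, −1, +5, −1, …).
Putting it together: <H, black, 32>.

<H, black, 32>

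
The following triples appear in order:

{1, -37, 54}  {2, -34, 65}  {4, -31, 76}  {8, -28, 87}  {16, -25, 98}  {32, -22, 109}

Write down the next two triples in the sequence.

For the first coordinate, ×2 each step: 1, 2, 4, 8, 16, 32 → 64 → 128.
Second coordinate: -37, -34, -31, -28, -25, -22 → -19 → -16 (+3 each step).
Third coordinate goes 54, 65, 76, 87, 98, 109 → 120 → 131 (+11 each step).
So the next two triples are {64, -19, 120} and {128, -16, 131}.

{64, -19, 120}, {128, -16, 131}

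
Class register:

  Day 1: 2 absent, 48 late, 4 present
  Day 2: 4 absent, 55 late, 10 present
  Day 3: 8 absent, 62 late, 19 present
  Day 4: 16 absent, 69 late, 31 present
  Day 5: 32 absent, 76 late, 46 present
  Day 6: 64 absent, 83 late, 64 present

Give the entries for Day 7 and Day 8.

128 absent, 90 late, 85 present; 256 absent, 97 late, 109 present

Absent: ×2 each step; 2, 4, 8, 16, 32, 64 → 128 → 256.
Late: +7 each step; 48, 55, 62, 69, 76, 83 → 90 → 97.
Present: differences are 6, 9, 12, … (increasing by 3 each time); 4, 10, 19, 31, 46, 64 → 85 → 109.
Putting the parts together: 128 absent, 90 late, 85 present and then 256 absent, 97 late, 109 present.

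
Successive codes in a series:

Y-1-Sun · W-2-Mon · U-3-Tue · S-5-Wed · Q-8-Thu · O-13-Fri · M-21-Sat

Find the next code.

K-34-Sun

Letter — letters move back 2 places in the alphabet: Y, W, U, S, Q, O, M → K.
Second component: each term is the sum of the two before it, so 1, 2, 3, 5, 8, 13, 21 → 34.
Day: runs through the weekdays Mon→Sun; Sun, Mon, Tue, Wed, Thu, Fri, Sat → Sun.
Putting it together: K-34-Sun.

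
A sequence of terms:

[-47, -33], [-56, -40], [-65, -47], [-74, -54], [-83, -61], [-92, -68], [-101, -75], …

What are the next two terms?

[-110, -82], [-119, -89]

First value: -47, -56, -65, -74, -83, -92, -101 → -110 → -119 (−9 each step).
Second value: −7 each step; -33, -40, -47, -54, -61, -68, -75 → -82 → -89.
So the next two terms are [-110, -82] and [-119, -89].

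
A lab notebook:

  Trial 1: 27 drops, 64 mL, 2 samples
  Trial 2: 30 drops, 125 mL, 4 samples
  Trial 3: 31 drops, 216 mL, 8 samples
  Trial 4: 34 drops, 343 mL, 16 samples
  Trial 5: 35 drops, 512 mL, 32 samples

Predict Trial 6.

38 drops, 729 mL, 64 samples

For the drops, alternating steps +3, +1, +3, +1, …: 27, 30, 31, 34, 35 → 38.
ML: 64, 125, 216, 343, 512 → 729 (perfect cubes: 4³, 5³, 6³, …).
Samples: ×2 each step, so 2, 4, 8, 16, 32 → 64.
So the next row is 38 drops, 729 mL, 64 samples.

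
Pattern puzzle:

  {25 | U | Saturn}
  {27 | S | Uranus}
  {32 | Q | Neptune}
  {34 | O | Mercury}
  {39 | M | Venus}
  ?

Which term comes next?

First component: alternating steps +2, +5, +2, +5, …; 25, 27, 32, 34, 39 → 41.
Letter: letters move back 2 places in the alphabet; U, S, Q, O, M → K.
For the planet, runs through the planets Mercury→Neptune: Saturn, Uranus, Neptune, Mercury, Venus → Earth.
Putting it together: {41 | K | Earth}.

{41 | K | Earth}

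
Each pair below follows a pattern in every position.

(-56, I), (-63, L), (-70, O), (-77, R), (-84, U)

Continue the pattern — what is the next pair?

First slot goes -56, -63, -70, -77, -84 → -91 (−7 each step).
Letter: letters move forward 3 places in the alphabet; I, L, O, R, U → X.
Putting it together: (-91, X).

(-91, X)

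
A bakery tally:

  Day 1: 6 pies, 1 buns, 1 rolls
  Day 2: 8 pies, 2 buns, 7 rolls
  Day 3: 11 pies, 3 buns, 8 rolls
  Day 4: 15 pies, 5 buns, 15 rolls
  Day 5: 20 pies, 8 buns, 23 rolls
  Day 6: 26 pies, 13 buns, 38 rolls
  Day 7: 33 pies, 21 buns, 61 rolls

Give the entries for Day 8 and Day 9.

41 pies, 34 buns, 99 rolls; 50 pies, 55 buns, 160 rolls

Pies: differences are 2, 3, 4, … (increasing by 1 each time); 6, 8, 11, 15, 20, 26, 33 → 41 → 50.
Buns goes 1, 2, 3, 5, 8, 13, 21 → 34 → 55 (each term is the sum of the two before it).
Rolls: each term is the sum of the two before it, so 1, 7, 8, 15, 23, 38, 61 → 99 → 160.
So the next two rows are 41 pies, 34 buns, 99 rolls and 50 pies, 55 buns, 160 rolls.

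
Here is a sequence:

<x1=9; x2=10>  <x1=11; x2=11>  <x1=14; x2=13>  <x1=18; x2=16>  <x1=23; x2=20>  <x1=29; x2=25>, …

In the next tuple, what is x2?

31

X1: differences are 2, 3, 4, … (increasing by 1 each time); 9, 11, 14, 18, 23, 29 → 36.
X2 goes 10, 11, 13, 16, 20, 25 → 31 (differences are 1, 2, 3, … (increasing by 1 each time)).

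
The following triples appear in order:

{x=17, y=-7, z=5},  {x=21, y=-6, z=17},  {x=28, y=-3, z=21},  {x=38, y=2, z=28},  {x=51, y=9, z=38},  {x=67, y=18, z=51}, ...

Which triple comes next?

{x=86, y=29, z=67}

For the x, differences are 4, 7, 10, … (increasing by 3 each time): 17, 21, 28, 38, 51, 67 → 86.
Y: -7, -6, -3, 2, 9, 18 → 29 (differences are 1, 3, 5, … (increasing by 2 each time)).
Z goes 5, 17, 21, 28, 38, 51 → 67 (always the previous value of the x).
Combining the parts gives {x=86, y=29, z=67}.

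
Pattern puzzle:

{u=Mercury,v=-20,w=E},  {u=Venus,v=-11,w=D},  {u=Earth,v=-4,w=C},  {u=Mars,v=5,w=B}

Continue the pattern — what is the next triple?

{u=Jupiter,v=12,w=A}

U: Mercury, Venus, Earth, Mars → Jupiter (runs through the planets Mercury→Neptune).
V — alternating steps +9, +7, +9, +7, …: -20, -11, -4, 5 → 12.
W: E, D, C, B → A (letters move back 1 place in the alphabet).
Combining the parts gives {u=Jupiter,v=12,w=A}.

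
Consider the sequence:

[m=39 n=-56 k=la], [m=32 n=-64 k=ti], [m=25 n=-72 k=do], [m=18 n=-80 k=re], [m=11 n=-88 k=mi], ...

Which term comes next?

[m=4 n=-96 k=fa]

M: −7 each step, so 39, 32, 25, 18, 11 → 4.
N: −8 each step; -56, -64, -72, -80, -88 → -96.
For the k, runs through the solfège scale do→ti: la, ti, do, re, mi → fa.
Combining the parts gives [m=4 n=-96 k=fa].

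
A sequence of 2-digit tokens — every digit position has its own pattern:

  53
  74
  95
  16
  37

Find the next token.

First digit goes 5, 7, 9, 1, 3 → 5 (+2 each step, mod 10).
Second digit: 3, 4, 5, 6, 7 → 8 (+1 each step, mod 10).
Combining the parts gives 58.

58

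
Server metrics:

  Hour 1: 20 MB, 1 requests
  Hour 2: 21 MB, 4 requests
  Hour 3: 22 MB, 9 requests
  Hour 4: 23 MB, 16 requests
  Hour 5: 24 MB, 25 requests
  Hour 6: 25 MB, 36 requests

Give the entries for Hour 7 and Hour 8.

26 MB, 49 requests; 27 MB, 64 requests

For the MB, +1 each step: 20, 21, 22, 23, 24, 25 → 26 → 27.
Requests: 1, 4, 9, 16, 25, 36 → 49 → 64 (differences are 3, 5, 7, … (increasing by 2 each time)).
Putting the parts together: 26 MB, 49 requests and then 27 MB, 64 requests.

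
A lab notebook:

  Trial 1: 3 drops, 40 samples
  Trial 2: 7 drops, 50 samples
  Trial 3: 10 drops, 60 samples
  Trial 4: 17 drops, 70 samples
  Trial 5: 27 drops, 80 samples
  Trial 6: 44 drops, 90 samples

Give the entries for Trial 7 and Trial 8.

Drops: each term is the sum of the two before it, so 3, 7, 10, 17, 27, 44 → 71 → 115.
Samples goes 40, 50, 60, 70, 80, 90 → 100 → 110 (+10 each step).
Putting the parts together: 71 drops, 100 samples and then 115 drops, 110 samples.

71 drops, 100 samples; 115 drops, 110 samples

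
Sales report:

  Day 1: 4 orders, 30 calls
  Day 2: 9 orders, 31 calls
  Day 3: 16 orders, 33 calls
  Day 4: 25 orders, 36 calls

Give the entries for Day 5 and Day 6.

36 orders, 40 calls; 49 orders, 45 calls

Orders: 4, 9, 16, 25 → 36 → 49 (perfect squares: 2², 3², 4², …).
Calls — differences are 1, 2, 3, … (increasing by 1 each time): 30, 31, 33, 36 → 40 → 45.
Putting the parts together: 36 orders, 40 calls and then 49 orders, 45 calls.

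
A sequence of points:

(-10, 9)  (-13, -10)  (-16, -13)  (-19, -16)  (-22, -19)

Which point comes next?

First slot: -10, -13, -16, -19, -22 → -25 (−3 each step).
Second slot: 9, -10, -13, -16, -19 → -22 (always the previous value of the first slot).
Combining the parts gives (-25, -22).

(-25, -22)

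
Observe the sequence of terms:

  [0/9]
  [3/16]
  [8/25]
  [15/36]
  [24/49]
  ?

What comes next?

For the first value, differences are 3, 5, 7, … (increasing by 2 each time): 0, 3, 8, 15, 24 → 35.
Second value — perfect squares: 3², 4², 5², …: 9, 16, 25, 36, 49 → 64.
So the next term is [35/64].

[35/64]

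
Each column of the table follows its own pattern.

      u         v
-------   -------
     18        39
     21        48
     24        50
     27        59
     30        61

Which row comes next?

33  70

Column u: +3 each step; 18, 21, 24, 27, 30 → 33.
Column v: 39, 48, 50, 59, 61 → 70 (alternating steps +9, +2, +9, +2, …).
Putting it together: 33  70.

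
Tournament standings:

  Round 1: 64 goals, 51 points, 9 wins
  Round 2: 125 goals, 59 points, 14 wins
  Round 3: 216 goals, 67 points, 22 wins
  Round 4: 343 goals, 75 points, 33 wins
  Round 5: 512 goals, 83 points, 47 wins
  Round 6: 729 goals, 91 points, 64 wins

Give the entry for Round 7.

1000 goals, 99 points, 84 wins

Goals: perfect cubes: 4³, 5³, 6³, …, so 64, 125, 216, 343, 512, 729 → 1000.
Points — +8 each step: 51, 59, 67, 75, 83, 91 → 99.
Wins goes 9, 14, 22, 33, 47, 64 → 84 (differences are 5, 8, 11, … (increasing by 3 each time)).
So the next record is 1000 goals, 99 points, 84 wins.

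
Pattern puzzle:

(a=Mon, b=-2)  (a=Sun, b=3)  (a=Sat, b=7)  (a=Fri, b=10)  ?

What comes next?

(a=Thu, b=12)

A — runs backward through the weekdays Mon→Sun: Mon, Sun, Sat, Fri → Thu.
For the b, differences are 5, 4, 3, … (decreasing by 1 each time): -2, 3, 7, 10 → 12.
Putting it together: (a=Thu, b=12).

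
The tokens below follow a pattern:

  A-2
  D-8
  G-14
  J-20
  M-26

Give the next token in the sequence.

P-32

Letter: letters move forward 3 places in the alphabet, so A, D, G, J, M → P.
Second component: 2, 8, 14, 20, 26 → 32 (+6 each step).
So the next token is P-32.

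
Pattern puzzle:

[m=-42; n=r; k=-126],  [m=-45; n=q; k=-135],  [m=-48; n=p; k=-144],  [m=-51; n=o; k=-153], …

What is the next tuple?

M: -42, -45, -48, -51 → -54 (−3 each step).
N — letters move back 1 place in the alphabet: r, q, p, o → n.
K: -126, -135, -144, -153 → -162 (always 3 × the m).
So the next tuple is [m=-54; n=n; k=-162].

[m=-54; n=n; k=-162]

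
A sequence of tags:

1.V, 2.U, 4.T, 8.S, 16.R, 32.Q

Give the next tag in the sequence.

First component goes 1, 2, 4, 8, 16, 32 → 64 (×2 each step).
For the letter, letters move back 1 place in the alphabet: V, U, T, S, R, Q → P.
Combining the parts gives 64.P.

64.P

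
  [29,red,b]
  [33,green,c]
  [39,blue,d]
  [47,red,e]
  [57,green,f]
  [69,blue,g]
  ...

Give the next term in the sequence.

[83,red,h]

First value goes 29, 33, 39, 47, 57, 69 → 83 (differences are 4, 6, 8, … (increasing by 2 each time)).
Colour goes red, green, blue, red, green, blue → red (repeats red → green → blue).
Letter — letters move forward 1 place in the alphabet: b, c, d, e, f, g → h.
Combining the parts gives [83,red,h].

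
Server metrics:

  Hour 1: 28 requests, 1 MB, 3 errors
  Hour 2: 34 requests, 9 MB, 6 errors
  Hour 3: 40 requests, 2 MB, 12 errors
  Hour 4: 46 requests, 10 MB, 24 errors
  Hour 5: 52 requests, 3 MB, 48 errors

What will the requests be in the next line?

58

Requests: +6 each step, so 28, 34, 40, 46, 52 → 58.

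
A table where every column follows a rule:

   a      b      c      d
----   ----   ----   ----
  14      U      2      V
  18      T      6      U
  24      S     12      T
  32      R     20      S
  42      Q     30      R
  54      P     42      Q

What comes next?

Column a: differences are 4, 6, 8, … (increasing by 2 each time), so 14, 18, 24, 32, 42, 54 → 68.
Column b: letters move back 1 place in the alphabet; U, T, S, R, Q, P → O.
Column c goes 2, 6, 12, 20, 30, 42 → 56 (always 12 less than the column a).
Column d: V, U, T, S, R, Q → P (letters move back 1 place in the alphabet).
Putting it together: 68  O  56  P.

68  O  56  P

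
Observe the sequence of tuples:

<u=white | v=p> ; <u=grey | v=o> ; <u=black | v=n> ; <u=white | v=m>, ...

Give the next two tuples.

U: repeats white → grey → black; white, grey, black, white → grey → black.
V goes p, o, n, m → l → k (letters move back 1 place in the alphabet).
So the next two tuples are <u=grey | v=l> and <u=black | v=k>.

<u=grey | v=l>, <u=black | v=k>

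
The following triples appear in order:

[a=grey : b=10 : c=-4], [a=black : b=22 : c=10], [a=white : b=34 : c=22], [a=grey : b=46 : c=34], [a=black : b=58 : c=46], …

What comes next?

A — repeats grey → black → white: grey, black, white, grey, black → white.
B: +12 each step; 10, 22, 34, 46, 58 → 70.
C: -4, 10, 22, 34, 46 → 58 (always the previous value of the b).
So the next triple is [a=white : b=70 : c=58].

[a=white : b=70 : c=58]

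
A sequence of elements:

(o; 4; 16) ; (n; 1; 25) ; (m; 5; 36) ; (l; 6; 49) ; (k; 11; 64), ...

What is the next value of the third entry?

81

Third entry: perfect squares: 4², 5², 6², …; 16, 25, 36, 49, 64 → 81.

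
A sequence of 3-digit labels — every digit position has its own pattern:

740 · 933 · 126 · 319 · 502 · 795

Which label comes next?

988

First digit: 7, 9, 1, 3, 5, 7 → 9 (+2 each step, mod 10).
Second digit goes 4, 3, 2, 1, 0, 9 → 8 (−1 each step, mod 10).
Third digit goes 0, 3, 6, 9, 2, 5 → 8 (+3 each step, mod 10).
So the next label is 988.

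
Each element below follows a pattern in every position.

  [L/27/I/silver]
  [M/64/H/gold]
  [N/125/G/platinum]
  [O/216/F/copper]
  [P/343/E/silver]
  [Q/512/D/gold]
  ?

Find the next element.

[R/729/C/platinum]

First letter — letters move forward 1 place in the alphabet: L, M, N, O, P, Q → R.
Second part goes 27, 64, 125, 216, 343, 512 → 729 (perfect cubes: 3³, 4³, 5³, …).
For the second letter, letters move back 1 place in the alphabet: I, H, G, F, E, D → C.
Metal goes silver, gold, platinum, copper, silver, gold → platinum (repeats silver → gold → platinum → copper).
Putting it together: [R/729/C/platinum].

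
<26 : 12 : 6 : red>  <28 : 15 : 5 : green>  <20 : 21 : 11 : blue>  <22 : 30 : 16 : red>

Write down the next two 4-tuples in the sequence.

<14 : 42 : 27 : green>, <16 : 57 : 43 : blue>

First coordinate — alternating steps +2, −8, +2, −8, …: 26, 28, 20, 22 → 14 → 16.
Second coordinate goes 12, 15, 21, 30 → 42 → 57 (differences are 3, 6, 9, … (increasing by 3 each time)).
For the third coordinate, each term is the sum of the two before it: 6, 5, 11, 16 → 27 → 43.
Colour: repeats red → green → blue, so red, green, blue, red → green → blue.
Putting the parts together: <14 : 42 : 27 : green> and then <16 : 57 : 43 : blue>.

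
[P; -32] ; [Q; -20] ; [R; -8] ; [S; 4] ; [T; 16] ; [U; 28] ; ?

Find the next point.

For the letter, letters move forward 1 place in the alphabet: P, Q, R, S, T, U → V.
Second coordinate goes -32, -20, -8, 4, 16, 28 → 40 (+12 each step).
So the next point is [V; 40].

[V; 40]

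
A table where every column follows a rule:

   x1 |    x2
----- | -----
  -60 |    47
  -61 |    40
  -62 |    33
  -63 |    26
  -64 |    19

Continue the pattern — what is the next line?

Column x1: -60, -61, -62, -63, -64 → -65 (−1 each step).
For the column x2, −7 each step: 47, 40, 33, 26, 19 → 12.
Putting it together: -65  12.

-65  12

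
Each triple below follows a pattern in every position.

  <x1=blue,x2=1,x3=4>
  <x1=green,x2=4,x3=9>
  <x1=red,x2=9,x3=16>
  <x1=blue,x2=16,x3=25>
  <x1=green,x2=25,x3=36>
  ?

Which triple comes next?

For the x1, repeats blue → green → red: blue, green, red, blue, green → red.
For the x2, perfect squares: 1², 2², 3², …: 1, 4, 9, 16, 25 → 36.
For the x3, perfect squares: 2², 3², 4², …: 4, 9, 16, 25, 36 → 49.
Putting it together: <x1=red,x2=36,x3=49>.

<x1=red,x2=36,x3=49>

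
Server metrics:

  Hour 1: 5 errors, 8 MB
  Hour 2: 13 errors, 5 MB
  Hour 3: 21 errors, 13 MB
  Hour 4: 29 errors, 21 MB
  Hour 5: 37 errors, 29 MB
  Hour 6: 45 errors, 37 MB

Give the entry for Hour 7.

53 errors, 45 MB

For the errors, +8 each step: 5, 13, 21, 29, 37, 45 → 53.
For the MB, always the previous value of the errors: 8, 5, 13, 21, 29, 37 → 45.
So the next row is 53 errors, 45 MB.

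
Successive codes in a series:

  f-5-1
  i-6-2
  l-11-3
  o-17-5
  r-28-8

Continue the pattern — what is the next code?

u-45-13

Letter — letters move forward 3 places in the alphabet: f, i, l, o, r → u.
For the second component, each term is the sum of the two before it: 5, 6, 11, 17, 28 → 45.
Third component goes 1, 2, 3, 5, 8 → 13 (each term is the sum of the two before it).
So the next code is u-45-13.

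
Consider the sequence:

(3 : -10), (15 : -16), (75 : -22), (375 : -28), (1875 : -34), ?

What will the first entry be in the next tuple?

First entry: ×5 each step, so 3, 15, 75, 375, 1875 → 9375.
Second entry: −6 each step; -10, -16, -22, -28, -34 → -40.

9375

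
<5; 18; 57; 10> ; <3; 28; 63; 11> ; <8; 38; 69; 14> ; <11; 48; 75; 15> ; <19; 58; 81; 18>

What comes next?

<30; 68; 87; 19>

For the first slot, each term is the sum of the two before it: 5, 3, 8, 11, 19 → 30.
Second slot: 18, 28, 38, 48, 58 → 68 (+10 each step).
Third slot — +6 each step: 57, 63, 69, 75, 81 → 87.
Fourth slot: alternating steps +1, +3, +1, +3, …; 10, 11, 14, 15, 18 → 19.
Combining the parts gives <30; 68; 87; 19>.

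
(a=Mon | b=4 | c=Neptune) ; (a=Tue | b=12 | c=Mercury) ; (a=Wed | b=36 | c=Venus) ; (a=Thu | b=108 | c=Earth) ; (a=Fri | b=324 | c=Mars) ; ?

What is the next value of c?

Jupiter

For the a, runs through the weekdays Mon→Sun: Mon, Tue, Wed, Thu, Fri → Sat.
B — ×3 each step: 4, 12, 36, 108, 324 → 972.
C goes Neptune, Mercury, Venus, Earth, Mars → Jupiter (runs through the planets Mercury→Neptune).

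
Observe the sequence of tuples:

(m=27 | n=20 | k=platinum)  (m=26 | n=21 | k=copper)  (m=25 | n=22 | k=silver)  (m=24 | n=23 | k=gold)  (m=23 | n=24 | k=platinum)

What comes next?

(m=22 | n=25 | k=copper)

M — −1 each step: 27, 26, 25, 24, 23 → 22.
N goes 20, 21, 22, 23, 24 → 25 (together with the m always sums to 47).
K goes platinum, copper, silver, gold, platinum → copper (repeats platinum → copper → silver → gold).
Putting it together: (m=22 | n=25 | k=copper).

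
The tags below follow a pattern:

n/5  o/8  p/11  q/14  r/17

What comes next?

Letter: letters move forward 1 place in the alphabet, so n, o, p, q, r → s.
Second component — +3 each step: 5, 8, 11, 14, 17 → 20.
Putting it together: s/20.

s/20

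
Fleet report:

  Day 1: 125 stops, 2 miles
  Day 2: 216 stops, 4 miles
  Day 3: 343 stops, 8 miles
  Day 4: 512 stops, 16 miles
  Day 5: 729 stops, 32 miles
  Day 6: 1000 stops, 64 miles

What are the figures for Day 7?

1331 stops, 128 miles

Stops — perfect cubes: 5³, 6³, 7³, …: 125, 216, 343, 512, 729, 1000 → 1331.
Miles goes 2, 4, 8, 16, 32, 64 → 128 (×2 each step).
Putting it together: 1331 stops, 128 miles.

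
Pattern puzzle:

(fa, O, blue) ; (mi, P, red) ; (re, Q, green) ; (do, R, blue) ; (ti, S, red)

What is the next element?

Note: runs backward through the solfège scale do→ti; fa, mi, re, do, ti → la.
Letter: letters move forward 1 place in the alphabet; O, P, Q, R, S → T.
Colour — repeats blue → red → green: blue, red, green, blue, red → green.
So the next element is (la, T, green).

(la, T, green)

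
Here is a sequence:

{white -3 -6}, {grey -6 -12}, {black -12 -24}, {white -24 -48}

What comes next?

Shade goes white, grey, black, white → grey (repeats white → grey → black).
For the second component, ×2 each step: -3, -6, -12, -24 → -48.
Third component goes -6, -12, -24, -48 → -96 (always 2 × the second component).
So the next term is {grey -48 -96}.

{grey -48 -96}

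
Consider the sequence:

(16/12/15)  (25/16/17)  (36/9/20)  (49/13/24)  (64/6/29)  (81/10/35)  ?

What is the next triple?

First coordinate: perfect squares: 4², 5², 6², …, so 16, 25, 36, 49, 64, 81 → 100.
Second coordinate — alternating steps +4, −7, +4, −7, …: 12, 16, 9, 13, 6, 10 → 3.
Third coordinate goes 15, 17, 20, 24, 29, 35 → 42 (differences are 2, 3, 4, … (increasing by 1 each time)).
So the next triple is (100/3/42).

(100/3/42)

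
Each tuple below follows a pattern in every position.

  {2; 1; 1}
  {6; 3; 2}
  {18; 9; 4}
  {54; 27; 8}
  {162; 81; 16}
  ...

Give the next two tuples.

{486; 243; 32}, {1458; 729; 64}

First value: 2, 6, 18, 54, 162 → 486 → 1458 (×3 each step).
Second value — ×3 each step: 1, 3, 9, 27, 81 → 243 → 729.
Third value — ×2 each step: 1, 2, 4, 8, 16 → 32 → 64.
So the next two tuples are {486; 243; 32} and {1458; 729; 64}.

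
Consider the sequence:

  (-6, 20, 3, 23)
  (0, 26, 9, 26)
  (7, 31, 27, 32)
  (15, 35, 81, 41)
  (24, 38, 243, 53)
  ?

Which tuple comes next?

(34, 40, 729, 68)

For the first component, differences are 6, 7, 8, … (increasing by 1 each time): -6, 0, 7, 15, 24 → 34.
Second component: differences are 6, 5, 4, … (decreasing by 1 each time); 20, 26, 31, 35, 38 → 40.
Third component: ×3 each step, so 3, 9, 27, 81, 243 → 729.
Fourth component goes 23, 26, 32, 41, 53 → 68 (differences are 3, 6, 9, … (increasing by 3 each time)).
Combining the parts gives (34, 40, 729, 68).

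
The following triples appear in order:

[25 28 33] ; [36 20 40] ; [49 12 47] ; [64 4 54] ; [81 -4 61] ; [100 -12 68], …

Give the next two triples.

[121 -20 75], [144 -28 82]

First slot: perfect squares: 5², 6², 7², …; 25, 36, 49, 64, 81, 100 → 121 → 144.
For the second slot, −8 each step: 28, 20, 12, 4, -4, -12 → -20 → -28.
Third slot: +7 each step, so 33, 40, 47, 54, 61, 68 → 75 → 82.
So the next two triples are [121 -20 75] and [144 -28 82].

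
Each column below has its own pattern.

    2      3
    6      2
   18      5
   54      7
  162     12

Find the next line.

First component: ×3 each step, so 2, 6, 18, 54, 162 → 486.
For the second component, each term is the sum of the two before it: 3, 2, 5, 7, 12 → 19.
So the next line is 486  19.

486  19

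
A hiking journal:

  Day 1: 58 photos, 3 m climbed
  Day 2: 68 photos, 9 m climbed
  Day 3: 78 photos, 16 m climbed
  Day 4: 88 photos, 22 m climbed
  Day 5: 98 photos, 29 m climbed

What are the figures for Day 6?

Photos: 58, 68, 78, 88, 98 → 108 (+10 each step).
M climbed — alternating steps +6, +7, +6, +7, …: 3, 9, 16, 22, 29 → 35.
Combining the parts gives 108 photos, 35 m climbed.

108 photos, 35 m climbed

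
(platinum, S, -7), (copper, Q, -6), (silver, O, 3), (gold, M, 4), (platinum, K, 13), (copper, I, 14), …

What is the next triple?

Metal — repeats platinum → copper → silver → gold: platinum, copper, silver, gold, platinum, copper → silver.
Letter goes S, Q, O, M, K, I → G (letters move back 2 places in the alphabet).
Third value goes -7, -6, 3, 4, 13, 14 → 23 (alternating steps +1, +9, +1, +9, …).
So the next triple is (silver, G, 23).

(silver, G, 23)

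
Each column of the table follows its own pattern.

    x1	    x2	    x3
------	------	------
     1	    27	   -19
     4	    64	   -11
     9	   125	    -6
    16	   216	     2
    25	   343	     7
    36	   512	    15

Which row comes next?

For the column x1, perfect squares: 1², 2², 3², …: 1, 4, 9, 16, 25, 36 → 49.
Column x2: perfect cubes: 3³, 4³, 5³, …; 27, 64, 125, 216, 343, 512 → 729.
For the column x3, alternating steps +8, +5, +8, +5, …: -19, -11, -6, 2, 7, 15 → 20.
Combining the parts gives 49  729  20.

49  729  20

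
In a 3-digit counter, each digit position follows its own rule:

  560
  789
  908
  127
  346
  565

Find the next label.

784

First digit goes 5, 7, 9, 1, 3, 5 → 7 (+2 each step, mod 10).
Second digit goes 6, 8, 0, 2, 4, 6 → 8 (+2 each step, mod 10).
Third digit: −1 each step, mod 10; 0, 9, 8, 7, 6, 5 → 4.
Putting it together: 784.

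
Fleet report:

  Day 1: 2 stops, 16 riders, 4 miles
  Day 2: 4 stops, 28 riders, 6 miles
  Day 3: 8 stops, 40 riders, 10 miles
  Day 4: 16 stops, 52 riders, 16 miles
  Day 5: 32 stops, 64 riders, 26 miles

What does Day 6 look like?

64 stops, 76 riders, 42 miles

For the stops, ×2 each step: 2, 4, 8, 16, 32 → 64.
Riders — +12 each step: 16, 28, 40, 52, 64 → 76.
For the miles, each term is the sum of the two before it: 4, 6, 10, 16, 26 → 42.
Combining the parts gives 64 stops, 76 riders, 42 miles.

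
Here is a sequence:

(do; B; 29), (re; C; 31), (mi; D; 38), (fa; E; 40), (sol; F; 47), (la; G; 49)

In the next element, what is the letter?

Letter — letters move forward 1 place in the alphabet: B, C, D, E, F, G → H.

H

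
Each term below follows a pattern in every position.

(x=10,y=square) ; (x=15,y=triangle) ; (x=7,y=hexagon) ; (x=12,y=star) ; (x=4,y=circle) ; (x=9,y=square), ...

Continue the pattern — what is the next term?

X: alternating steps +5, −8, +5, −8, …; 10, 15, 7, 12, 4, 9 → 1.
Y: repeats square → triangle → hexagon → star → circle, so square, triangle, hexagon, star, circle, square → triangle.
Putting it together: (x=1,y=triangle).

(x=1,y=triangle)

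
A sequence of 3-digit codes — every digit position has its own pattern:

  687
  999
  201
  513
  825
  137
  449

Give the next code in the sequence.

First digit goes 6, 9, 2, 5, 8, 1, 4 → 7 (+3 each step, mod 10).
Second digit goes 8, 9, 0, 1, 2, 3, 4 → 5 (+1 each step, mod 10).
Third digit: +2 each step, mod 10; 7, 9, 1, 3, 5, 7, 9 → 1.
Putting it together: 751.

751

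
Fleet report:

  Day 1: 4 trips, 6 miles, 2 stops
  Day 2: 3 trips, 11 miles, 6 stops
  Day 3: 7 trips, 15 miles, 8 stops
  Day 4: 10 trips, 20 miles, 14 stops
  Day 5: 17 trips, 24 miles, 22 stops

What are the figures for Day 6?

For the trips, each term is the sum of the two before it: 4, 3, 7, 10, 17 → 27.
For the miles, alternating steps +5, +4, +5, +4, …: 6, 11, 15, 20, 24 → 29.
Stops: 2, 6, 8, 14, 22 → 36 (each term is the sum of the two before it).
So the next line is 27 trips, 29 miles, 36 stops.

27 trips, 29 miles, 36 stops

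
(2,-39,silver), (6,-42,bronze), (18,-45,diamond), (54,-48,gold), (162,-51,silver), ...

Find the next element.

First entry: ×3 each step; 2, 6, 18, 54, 162 → 486.
Second entry — −3 each step: -39, -42, -45, -48, -51 → -54.
Rank: repeats silver → bronze → diamond → gold, so silver, bronze, diamond, gold, silver → bronze.
Combining the parts gives (486,-54,bronze).

(486,-54,bronze)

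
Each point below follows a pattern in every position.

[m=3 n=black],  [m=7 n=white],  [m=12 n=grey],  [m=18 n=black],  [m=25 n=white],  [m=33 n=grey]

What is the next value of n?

black

N — repeats black → white → grey: black, white, grey, black, white, grey → black.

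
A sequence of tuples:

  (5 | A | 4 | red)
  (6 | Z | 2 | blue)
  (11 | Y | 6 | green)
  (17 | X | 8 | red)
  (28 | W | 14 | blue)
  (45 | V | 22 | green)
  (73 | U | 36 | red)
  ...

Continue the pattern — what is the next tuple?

First component: each term is the sum of the two before it; 5, 6, 11, 17, 28, 45, 73 → 118.
Letter: A, Z, Y, X, W, V, U → T (letters move back 1 place in the alphabet, wrapping A→Z).
Third component — each term is the sum of the two before it: 4, 2, 6, 8, 14, 22, 36 → 58.
Colour: repeats red → blue → green; red, blue, green, red, blue, green, red → blue.
So the next tuple is (118 | T | 58 | blue).

(118 | T | 58 | blue)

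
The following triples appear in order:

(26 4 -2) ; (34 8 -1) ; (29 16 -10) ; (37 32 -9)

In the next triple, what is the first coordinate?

First coordinate: 26, 34, 29, 37 → 32 (alternating steps +8, −5, +8, −5, …).

32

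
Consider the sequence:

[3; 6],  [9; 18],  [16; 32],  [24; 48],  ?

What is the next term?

[33; 66]

First slot: differences are 6, 7, 8, … (increasing by 1 each time); 3, 9, 16, 24 → 33.
Second slot: always 2 × the first slot; 6, 18, 32, 48 → 66.
So the next term is [33; 66].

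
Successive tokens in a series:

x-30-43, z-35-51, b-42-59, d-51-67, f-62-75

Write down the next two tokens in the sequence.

h-75-83 then j-90-91

For the letter, letters move forward 2 places in the alphabet, wrapping Z→A: x, z, b, d, f → h → j.
Second component — differences are 5, 7, 9, … (increasing by 2 each time): 30, 35, 42, 51, 62 → 75 → 90.
Third component: +8 each step; 43, 51, 59, 67, 75 → 83 → 91.
Putting the parts together: h-75-83 and then j-90-91.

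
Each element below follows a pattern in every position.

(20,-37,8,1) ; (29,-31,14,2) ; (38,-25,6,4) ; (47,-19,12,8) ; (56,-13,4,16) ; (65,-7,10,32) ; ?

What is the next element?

(74,-1,2,64)

First coordinate: 20, 29, 38, 47, 56, 65 → 74 (+9 each step).
Second coordinate goes -37, -31, -25, -19, -13, -7 → -1 (+6 each step).
Third coordinate — alternating steps +6, −8, +6, −8, …: 8, 14, 6, 12, 4, 10 → 2.
Fourth coordinate: ×2 each step; 1, 2, 4, 8, 16, 32 → 64.
So the next element is (74,-1,2,64).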